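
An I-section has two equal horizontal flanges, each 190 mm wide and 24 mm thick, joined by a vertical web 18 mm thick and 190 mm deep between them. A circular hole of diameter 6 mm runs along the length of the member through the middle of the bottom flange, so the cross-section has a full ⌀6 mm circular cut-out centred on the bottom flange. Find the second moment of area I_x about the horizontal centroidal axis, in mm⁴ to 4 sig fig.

I_x ≈ 1.148 × 10⁸ mm⁴

Split into non-overlapping primitives; take the origin at the lower-left of the bounding box.
Bottom flange: 190 × 24, A = 4 560 mm², y = 12 mm, Ī = 218 880 mm⁴.
Web: 18 × 190, A = 3 420 mm², y = 119 mm, Ī = 10 288 500 mm⁴.
Top flange: 190 × 24, A = 4 560 mm², y = 226 mm, Ī = 218 880 mm⁴.
Hole (subtracted): ⌀6, A = 28.2743 mm², y = 12 mm, Ī = 63.6173 mm⁴.
Centroid: ȳ = ΣA·y / ΣA = 119.242 mm.
Transfer each piece to the horizontal centroidal axis using Ī + A·d² with d = y − 119.242:
  bottom flange: d = -107.242 mm → contributes +52 662 546 mm⁴
  web: d = -0.241801 mm → contributes +10 288 700 mm⁴
  top flange: d = 106.758 mm → contributes +52 190 627 mm⁴
  hole: d = -107.242 mm → contributes −325 241 mm⁴
Total I = 114 816 632 mm⁴.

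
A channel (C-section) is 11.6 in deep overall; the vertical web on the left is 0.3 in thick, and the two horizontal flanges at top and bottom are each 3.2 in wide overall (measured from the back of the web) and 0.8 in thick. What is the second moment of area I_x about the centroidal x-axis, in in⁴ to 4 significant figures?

I_x ≈ 174.6 in⁴

Treat the section as a set of non-overlapping primitives; coordinates are from the bounding-box lower-left.
Web: 0.3 × 11.6, A = 3.48 in², y = 5.8 in, Ī = 39.0224 in⁴.
Top flange (beyond web): 2.9 × 0.8, A = 2.32 in², y = 11.2 in, Ī = 0.123733 in⁴.
Bottom flange (beyond web): 2.9 × 0.8, A = 2.32 in², y = 0.4 in, Ī = 0.123733 in⁴.
By symmetry the centroid is at mid-height, ȳ = 5.8 in.
Transfer each piece to the centroidal x-axis using Ī + A·d² with d = y − 5.8:
  web: d = 0 in → contributes +39.0224 in⁴
  top flange (beyond web): d = 5.4 in → contributes +67.7749 in⁴
  bottom flange (beyond web): d = -5.4 in → contributes +67.7749 in⁴
Total I = 174.572 in⁴.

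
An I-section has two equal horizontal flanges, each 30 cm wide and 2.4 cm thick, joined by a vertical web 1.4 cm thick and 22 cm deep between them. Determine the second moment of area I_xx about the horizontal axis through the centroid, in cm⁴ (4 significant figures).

I_xx ≈ 2.274 × 10⁴ cm⁴

Decompose the section into non-overlapping parts with the origin at the bottom-left of its bounding rectangle.
Bottom flange: 30 × 2.4, A = 72 cm², y = 1.2 cm, Ī = 34.56 cm⁴.
Web: 1.4 × 22, A = 30.8 cm², y = 13.4 cm, Ī = 1242.27 cm⁴.
Top flange: 30 × 2.4, A = 72 cm², y = 25.6 cm, Ī = 34.56 cm⁴.
By symmetry the centroid is at mid-height, ȳ = 13.4 cm.
Transfer each piece to the horizontal axis through the centroid using Ī + A·d² with d = y − 13.4:
  bottom flange: d = -12.2 cm → contributes +10 751 cm⁴
  web: d = 0 cm → contributes +1242.27 cm⁴
  top flange: d = 12.2 cm → contributes +10 751 cm⁴
Total I = 22744.3 cm⁴.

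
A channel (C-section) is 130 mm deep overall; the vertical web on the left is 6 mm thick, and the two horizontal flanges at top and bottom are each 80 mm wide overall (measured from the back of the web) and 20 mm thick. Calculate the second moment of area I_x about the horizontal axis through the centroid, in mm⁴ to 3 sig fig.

I_x ≈ 1.02 × 10⁷ mm⁴

Treat the section as a set of non-overlapping primitives; coordinates are from the bounding-box lower-left.
Web: 6 × 130, A = 780 mm², y = 65 mm, Ī = 1 098 500 mm⁴.
Top flange (beyond web): 74 × 20, A = 1 480 mm², y = 120 mm, Ī = 49 333 mm⁴.
Bottom flange (beyond web): 74 × 20, A = 1 480 mm², y = 10 mm, Ī = 49 333 mm⁴.
By symmetry the centroid is at mid-height, ȳ = 65 mm.
Transfer each piece to the horizontal axis through the centroid using Ī + A·d² with d = y − 65:
  web: d = 0 mm → contributes +1 098 500 mm⁴
  top flange (beyond web): d = 55 mm → contributes +4 526 333 mm⁴
  bottom flange (beyond web): d = -55 mm → contributes +4 526 333 mm⁴
Total I = 10 151 167 mm⁴.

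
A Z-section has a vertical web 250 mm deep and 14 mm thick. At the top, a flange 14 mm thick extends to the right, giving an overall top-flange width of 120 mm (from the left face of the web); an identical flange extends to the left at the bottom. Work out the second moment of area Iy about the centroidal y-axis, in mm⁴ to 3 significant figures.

Iy ≈ 1.35 × 10⁷ mm⁴

Decompose the section into non-overlapping parts with the origin at the bottom-left of its bounding rectangle.
Web: 14 × 250, A = 3 500 mm², x = 113 mm, Ī = 57 167 mm⁴.
Top flange (beyond web): 106 × 14, A = 1 484 mm², x = 173 mm, Ī = 1 389 519 mm⁴.
Bottom flange (beyond web): 106 × 14, A = 1 484 mm², x = 53 mm, Ī = 1 389 519 mm⁴.
Centroid: x̄ = ΣA·x / ΣA = 113 mm.
Transfer each piece to the centroidal y-axis using Ī + A·d² with d = x − 113:
  web: d = 0 mm → contributes +57 167 mm⁴
  top flange (beyond web): d = 60 mm → contributes +6 731 919 mm⁴
  bottom flange (beyond web): d = -60 mm → contributes +6 731 919 mm⁴
Total I = 13 521 004 mm⁴.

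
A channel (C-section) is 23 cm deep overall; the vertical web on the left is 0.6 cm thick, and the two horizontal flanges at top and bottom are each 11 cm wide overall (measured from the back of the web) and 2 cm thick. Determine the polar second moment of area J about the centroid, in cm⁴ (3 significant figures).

Treat the section as a set of non-overlapping primitives; coordinates are from the bounding-box lower-left.
Web: 0.6 × 23, A = 13.8 cm², y = 11.5 cm, Ī = 608.35 cm⁴.
Top flange (beyond web): 10.4 × 2, A = 20.8 cm², y = 22 cm, Ī = 6.9333 cm⁴.
Bottom flange (beyond web): 10.4 × 2, A = 20.8 cm², y = 1 cm, Ī = 6.9333 cm⁴.
By symmetry the centroid is at mid-height, ȳ = 11.5 cm.
Transfer each piece to the centroidal x-axis using Ī + A·d² with d = y − 11.5:
  web: d = 0 cm → contributes +608.35 cm⁴
  top flange (beyond web): d = 10.5 cm → contributes +2300.1 cm⁴
  bottom flange (beyond web): d = -10.5 cm → contributes +2300.1 cm⁴
Total I = 5208.6 cm⁴.
For the y-axis: x̄ = 4.43 cm.
Repeating about the centroidal y-axis gives I_y = 688.83 cm⁴.
Polar second moment: J = I_x + I_y = 5897.4 cm⁴.

J ≈ 5900 cm⁴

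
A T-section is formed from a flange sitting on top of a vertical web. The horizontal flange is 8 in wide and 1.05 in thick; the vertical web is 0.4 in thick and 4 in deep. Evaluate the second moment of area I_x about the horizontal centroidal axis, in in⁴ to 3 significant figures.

I_x ≈ 11.5 in⁴

Treat the section as a set of non-overlapping primitives; coordinates are from the bounding-box lower-left.
Flange: 8 × 1.05, A = 8.4 in², y = 4.525 in, Ī = 0.77175 in⁴.
Web: 0.4 × 4, A = 1.6 in², y = 2 in, Ī = 2.1333 in⁴.
Centroid: ȳ = ΣA·y / ΣA = 4.121 in.
Transfer each piece to the horizontal centroidal axis using Ī + A·d² with d = y − 4.121:
  flange: d = 0.404 in → contributes +2.1428 in⁴
  web: d = -2.121 in → contributes +9.3312 in⁴
Total I = 11.474 in⁴.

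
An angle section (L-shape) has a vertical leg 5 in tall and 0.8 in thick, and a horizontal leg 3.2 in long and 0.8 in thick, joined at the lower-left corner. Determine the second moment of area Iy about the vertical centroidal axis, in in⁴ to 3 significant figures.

Split into non-overlapping primitives; take the origin at the lower-left of the bounding box.
Vertical leg: 0.8 × 5, A = 4 in², x = 0.4 in, Ī = 0.21333 in⁴.
Horizontal leg (remainder): 2.4 × 0.8, A = 1.92 in², x = 2 in, Ī = 0.9216 in⁴.
Centroid: x̄ = ΣA·x / ΣA = 0.91892 in.
Transfer each piece to the vertical centroidal axis using Ī + A·d² with d = x − 0.91892:
  vertical leg: d = -0.51892 in → contributes +1.2904 in⁴
  horizontal leg (remainder): d = 1.0811 in → contributes +3.1656 in⁴
Total I = 4.456 in⁴.

Iy ≈ 4.46 in⁴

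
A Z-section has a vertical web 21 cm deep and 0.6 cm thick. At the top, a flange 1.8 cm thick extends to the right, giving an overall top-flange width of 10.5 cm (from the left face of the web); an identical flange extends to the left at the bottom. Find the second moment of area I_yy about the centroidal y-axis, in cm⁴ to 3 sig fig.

I_yy ≈ 1270 cm⁴

Treat the section as a set of non-overlapping primitives; coordinates are from the bounding-box lower-left.
Web: 0.6 × 21, A = 12.6 cm², x = 10.2 cm, Ī = 0.378 cm⁴.
Top flange (beyond web): 9.9 × 1.8, A = 17.82 cm², x = 15.45 cm, Ī = 145.54 cm⁴.
Bottom flange (beyond web): 9.9 × 1.8, A = 17.82 cm², x = 4.95 cm, Ī = 145.54 cm⁴.
Centroid: x̄ = ΣA·x / ΣA = 10.2 cm.
Transfer each piece to the centroidal y-axis using Ī + A·d² with d = x − 10.2:
  web: d = 0 cm → contributes +0.378 cm⁴
  top flange (beyond web): d = 5.25 cm → contributes +636.71 cm⁴
  bottom flange (beyond web): d = -5.25 cm → contributes +636.71 cm⁴
Total I = 1273.8 cm⁴.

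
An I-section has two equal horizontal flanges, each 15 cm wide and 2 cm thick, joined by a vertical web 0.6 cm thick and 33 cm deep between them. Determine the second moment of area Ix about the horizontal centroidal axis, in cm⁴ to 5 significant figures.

Ix ≈ 2.0192 × 10⁴ cm⁴

Split into non-overlapping primitives; take the origin at the lower-left of the bounding box.
Bottom flange: 15 × 2, A = 30 cm², y = 1 cm, Ī = 10 cm⁴.
Web: 0.6 × 33, A = 19.8 cm², y = 18.5 cm, Ī = 1796.85 cm⁴.
Top flange: 15 × 2, A = 30 cm², y = 36 cm, Ī = 10 cm⁴.
By symmetry the centroid is at mid-height, ȳ = 18.5 cm.
Transfer each piece to the horizontal centroidal axis using Ī + A·d² with d = y − 18.5:
  bottom flange: d = -17.5 cm → contributes +9197.5 cm⁴
  web: d = 0 cm → contributes +1796.85 cm⁴
  top flange: d = 17.5 cm → contributes +9197.5 cm⁴
Total I = 20191.85 cm⁴.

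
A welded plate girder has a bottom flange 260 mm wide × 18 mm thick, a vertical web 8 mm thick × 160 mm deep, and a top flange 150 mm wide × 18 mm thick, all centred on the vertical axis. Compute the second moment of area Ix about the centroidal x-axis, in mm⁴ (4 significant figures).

Ix ≈ 5.780 × 10⁷ mm⁴

Split into non-overlapping primitives; take the origin at the lower-left of the bounding box.
Bottom plate: 260 × 18, A = 4 680 mm², y = 9 mm, Ī = 126 360 mm⁴.
Web plate: 8 × 160, A = 1 280 mm², y = 98 mm, Ī = 2 730 667 mm⁴.
Top plate: 150 × 18, A = 2 700 mm², y = 187 mm, Ī = 72 900 mm⁴.
Centroid: ȳ = ΣA·y / ΣA = 77.6513 mm.
Transfer each piece to the centroidal x-axis using Ī + A·d² with d = y − 77.6513:
  bottom plate: d = -68.6513 mm → contributes +22 183 185 mm⁴
  web plate: d = 20.3487 mm → contributes +3 260 677 mm⁴
  top plate: d = 109.349 mm → contributes +32 357 191 mm⁴
Total I = 57 801 054 mm⁴.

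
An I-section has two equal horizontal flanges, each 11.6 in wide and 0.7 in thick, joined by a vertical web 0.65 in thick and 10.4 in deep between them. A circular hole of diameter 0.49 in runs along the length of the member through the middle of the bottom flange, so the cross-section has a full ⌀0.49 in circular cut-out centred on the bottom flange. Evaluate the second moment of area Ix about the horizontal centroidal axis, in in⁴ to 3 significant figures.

Ix ≈ 556 in⁴

Split into non-overlapping primitives; take the origin at the lower-left of the bounding box.
Bottom flange: 11.6 × 0.7, A = 8.12 in², y = 0.35 in, Ī = 0.33157 in⁴.
Web: 0.65 × 10.4, A = 6.76 in², y = 5.9 in, Ī = 60.93 in⁴.
Top flange: 11.6 × 0.7, A = 8.12 in², y = 11.45 in, Ī = 0.33157 in⁴.
Hole (subtracted): ⌀0.49, A = 0.18857 in², y = 0.35 in, Ī = 0.0028298 in⁴.
Centroid: ȳ = ΣA·y / ΣA = 5.9459 in.
Transfer each piece to the horizontal centroidal axis using Ī + A·d² with d = y − 5.9459:
  bottom flange: d = -5.5959 in → contributes +254.6 in⁴
  web: d = -0.04588 in → contributes +60.944 in⁴
  top flange: d = 5.5041 in → contributes +246.33 in⁴
  hole: d = -5.5959 in → contributes −5.9078 in⁴
Total I = 555.97 in⁴.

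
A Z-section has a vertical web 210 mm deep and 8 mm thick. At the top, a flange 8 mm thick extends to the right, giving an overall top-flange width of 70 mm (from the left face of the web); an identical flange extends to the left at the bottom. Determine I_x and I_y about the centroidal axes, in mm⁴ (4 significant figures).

I_x ≈ 1.630 × 10⁷ mm⁴, I_y ≈ 1.542 × 10⁶ mm⁴

Decompose the section into non-overlapping parts with the origin at the bottom-left of its bounding rectangle.
Web: 8 × 210, A = 1 680 mm², y = 105 mm, Ī = 6 174 000 mm⁴.
Top flange (beyond web): 62 × 8, A = 496 mm², y = 206 mm, Ī = 2645.33 mm⁴.
Bottom flange (beyond web): 62 × 8, A = 496 mm², y = 4 mm, Ī = 2645.33 mm⁴.
Centroid: ȳ = ΣA·y / ΣA = 105 mm.
Transfer each piece to the centroidal x-axis using Ī + A·d² with d = y − 105:
  web: d = 0 mm → contributes +6 174 000 mm⁴
  top flange (beyond web): d = 101 mm → contributes +5 062 341 mm⁴
  bottom flange (beyond web): d = -101 mm → contributes +5 062 341 mm⁴
Total I = 16 298 683 mm⁴.
For the y-axis: x̄ = 66 mm.
Repeating about the centroidal y-axis gives I_y = 1 541 931 mm⁴.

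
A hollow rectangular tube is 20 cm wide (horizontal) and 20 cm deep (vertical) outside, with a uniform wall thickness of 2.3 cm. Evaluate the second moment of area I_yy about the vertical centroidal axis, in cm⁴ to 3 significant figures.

I_yy ≈ 8650 cm⁴

Decompose the section into non-overlapping parts with the origin at the bottom-left of its bounding rectangle.
Outer rectangle: 20 × 20, A = 400 cm², x = 10 cm, Ī = 13 333 cm⁴.
Inner void (subtracted): 15.4 × 15.4, A = 237.16 cm², x = 10 cm, Ī = 4687.1 cm⁴.
By symmetry the centroid is at mid-width, x̄ = 10 cm.
All pieces are centred on the vertical centroidal axis, so I = ΣĪ (holes subtracted) = 8646.3 cm⁴.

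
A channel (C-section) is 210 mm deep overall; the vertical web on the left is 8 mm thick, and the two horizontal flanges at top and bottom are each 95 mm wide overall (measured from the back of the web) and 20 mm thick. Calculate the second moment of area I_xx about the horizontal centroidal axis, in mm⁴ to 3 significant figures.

Treat the section as a set of non-overlapping primitives; coordinates are from the bounding-box lower-left.
Web: 8 × 210, A = 1 680 mm², y = 105 mm, Ī = 6 174 000 mm⁴.
Top flange (beyond web): 87 × 20, A = 1 740 mm², y = 200 mm, Ī = 58 000 mm⁴.
Bottom flange (beyond web): 87 × 20, A = 1 740 mm², y = 10 mm, Ī = 58 000 mm⁴.
By symmetry the centroid is at mid-height, ȳ = 105 mm.
Transfer each piece to the horizontal centroidal axis using Ī + A·d² with d = y − 105:
  web: d = 0 mm → contributes +6 174 000 mm⁴
  top flange (beyond web): d = 95 mm → contributes +15 761 500 mm⁴
  bottom flange (beyond web): d = -95 mm → contributes +15 761 500 mm⁴
Total I = 37 697 000 mm⁴.

I_xx ≈ 3.77 × 10⁷ mm⁴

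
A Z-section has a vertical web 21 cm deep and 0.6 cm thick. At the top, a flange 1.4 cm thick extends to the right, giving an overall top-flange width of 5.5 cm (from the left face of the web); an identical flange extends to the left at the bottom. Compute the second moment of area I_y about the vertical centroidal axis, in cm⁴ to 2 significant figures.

Split into non-overlapping primitives; take the origin at the lower-left of the bounding box.
Web: 0.6 × 21, A = 12.6 cm², x = 5.2 cm, Ī = 0.378 cm⁴.
Top flange (beyond web): 4.9 × 1.4, A = 6.86 cm², x = 7.95 cm, Ī = 13.73 cm⁴.
Bottom flange (beyond web): 4.9 × 1.4, A = 6.86 cm², x = 2.45 cm, Ī = 13.73 cm⁴.
Centroid: x̄ = ΣA·x / ΣA = 5.2 cm.
Transfer each piece to the vertical centroidal axis using Ī + A·d² with d = x − 5.2:
  web: d = 0 cm → contributes +0.378 cm⁴
  top flange (beyond web): d = 2.75 cm → contributes +65.6 cm⁴
  bottom flange (beyond web): d = -2.75 cm → contributes +65.6 cm⁴
Total I = 131.6 cm⁴.

I_y ≈ 130 cm⁴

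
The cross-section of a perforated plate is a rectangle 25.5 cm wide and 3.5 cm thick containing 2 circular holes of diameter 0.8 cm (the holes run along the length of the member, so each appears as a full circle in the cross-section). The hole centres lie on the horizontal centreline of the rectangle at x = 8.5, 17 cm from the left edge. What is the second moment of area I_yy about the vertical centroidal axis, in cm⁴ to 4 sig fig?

Treat the section as a set of non-overlapping primitives; coordinates are from the bounding-box lower-left.
Plate: 25.5 × 3.5, A = 89.25 cm², x = 12.75 cm, Ī = 4836.23 cm⁴.
Hole 1 (subtracted): ⌀0.8, A = 0.502655 cm², x = 8.5 cm, Ī = 0.0201062 cm⁴.
Hole 2 (subtracted): ⌀0.8, A = 0.502655 cm², x = 17 cm, Ī = 0.0201062 cm⁴.
By symmetry the centroid is at mid-width, x̄ = 12.75 cm.
Transfer each piece to the vertical centroidal axis using Ī + A·d² with d = x − 12.75:
  plate: d = 0 cm → contributes +4836.23 cm⁴
  hole 1: d = -4.25 cm → contributes −9.09931 cm⁴
  hole 2: d = 4.25 cm → contributes −9.09931 cm⁴
Total I = 4818.04 cm⁴.

I_yy ≈ 4818 cm⁴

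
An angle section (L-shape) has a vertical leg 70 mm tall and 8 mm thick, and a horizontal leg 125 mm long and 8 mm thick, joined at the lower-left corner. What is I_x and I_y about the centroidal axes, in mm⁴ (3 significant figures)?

Break the section into simple shapes (no overlaps), measuring from the bottom-left corner of the bounding box.
Vertical leg: 8 × 70, A = 560 mm², y = 35 mm, Ī = 228 667 mm⁴.
Horizontal leg (remainder): 117 × 8, A = 936 mm², y = 4 mm, Ī = 4 992 mm⁴.
Centroid: ȳ = ΣA·y / ΣA = 15.604 mm.
Transfer each piece to the centroidal x-axis using Ī + A·d² with d = y − 15.604:
  vertical leg: d = 19.396 mm → contributes +439 335 mm⁴
  horizontal leg (remainder): d = -11.604 mm → contributes +131 033 mm⁴
Total I = 570 368 mm⁴.
For the y-axis: x̄ = 43.104 mm.
Repeating about the centroidal y-axis gives I_y = 2 439 378 mm⁴.

I_x ≈ 5.70 × 10⁵ mm⁴, I_y ≈ 2.44 × 10⁶ mm⁴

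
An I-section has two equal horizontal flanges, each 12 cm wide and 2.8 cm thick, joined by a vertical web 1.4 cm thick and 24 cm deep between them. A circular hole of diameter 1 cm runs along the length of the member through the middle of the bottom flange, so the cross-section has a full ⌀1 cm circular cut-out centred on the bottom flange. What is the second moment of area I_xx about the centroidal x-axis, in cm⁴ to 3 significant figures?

I_xx ≈ 1.36 × 10⁴ cm⁴

Decompose the section into non-overlapping parts with the origin at the bottom-left of its bounding rectangle.
Bottom flange: 12 × 2.8, A = 33.6 cm², y = 1.4 cm, Ī = 21.952 cm⁴.
Web: 1.4 × 24, A = 33.6 cm², y = 14.8 cm, Ī = 1612.8 cm⁴.
Top flange: 12 × 2.8, A = 33.6 cm², y = 28.2 cm, Ī = 21.952 cm⁴.
Hole (subtracted): ⌀1, A = 0.7854 cm², y = 1.4 cm, Ī = 0.049087 cm⁴.
Centroid: ȳ = ΣA·y / ΣA = 14.905 cm.
Transfer each piece to the centroidal x-axis using Ī + A·d² with d = y − 14.905:
  bottom flange: d = -13.505 cm → contributes +6150.3 cm⁴
  web: d = -0.10523 cm → contributes +1613.2 cm⁴
  top flange: d = 13.295 cm → contributes +5960.8 cm⁴
  hole: d = -13.505 cm → contributes −143.3 cm⁴
Total I = 13 581 cm⁴.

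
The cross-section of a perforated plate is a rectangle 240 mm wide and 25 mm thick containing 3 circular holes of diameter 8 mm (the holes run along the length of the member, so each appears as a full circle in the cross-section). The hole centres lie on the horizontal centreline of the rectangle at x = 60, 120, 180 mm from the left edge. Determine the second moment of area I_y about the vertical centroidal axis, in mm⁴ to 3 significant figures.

I_y ≈ 2.84 × 10⁷ mm⁴

Split into non-overlapping primitives; take the origin at the lower-left of the bounding box.
Plate: 240 × 25, A = 6 000 mm², x = 120 mm, Ī = 28 800 000 mm⁴.
Hole 1 (subtracted): ⌀8, A = 50.265 mm², x = 60 mm, Ī = 201.06 mm⁴.
Hole 2 (subtracted): ⌀8, A = 50.265 mm², x = 120 mm, Ī = 201.06 mm⁴.
Hole 3 (subtracted): ⌀8, A = 50.265 mm², x = 180 mm, Ī = 201.06 mm⁴.
By symmetry the centroid is at mid-width, x̄ = 120 mm.
Transfer each piece to the vertical centroidal axis using Ī + A·d² with d = x − 120:
  plate: d = 0 mm → contributes +28 800 000 mm⁴
  hole 1: d = -60 mm → contributes −181 157 mm⁴
  hole 2: d = 0 mm → contributes −201.06 mm⁴
  hole 3: d = 60 mm → contributes −181 157 mm⁴
Total I = 28 437 485 mm⁴.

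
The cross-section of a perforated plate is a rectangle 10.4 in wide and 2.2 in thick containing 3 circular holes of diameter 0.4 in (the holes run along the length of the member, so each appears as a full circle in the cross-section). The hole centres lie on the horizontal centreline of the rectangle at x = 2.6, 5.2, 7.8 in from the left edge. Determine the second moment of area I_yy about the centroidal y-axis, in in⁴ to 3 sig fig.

Decompose the section into non-overlapping parts with the origin at the bottom-left of its bounding rectangle.
Plate: 10.4 × 2.2, A = 22.88 in², x = 5.2 in, Ī = 206.23 in⁴.
Hole 1 (subtracted): ⌀0.4, A = 0.12566 in², x = 2.6 in, Ī = 0.0012566 in⁴.
Hole 2 (subtracted): ⌀0.4, A = 0.12566 in², x = 5.2 in, Ī = 0.0012566 in⁴.
Hole 3 (subtracted): ⌀0.4, A = 0.12566 in², x = 7.8 in, Ī = 0.0012566 in⁴.
By symmetry the centroid is at mid-width, x̄ = 5.2 in.
Transfer each piece to the centroidal y-axis using Ī + A·d² with d = x − 5.2:
  plate: d = 0 in → contributes +206.23 in⁴
  hole 1: d = -2.6 in → contributes −0.85074 in⁴
  hole 2: d = 0 in → contributes −0.0012566 in⁴
  hole 3: d = 2.6 in → contributes −0.85074 in⁴
Total I = 204.52 in⁴.

I_yy ≈ 205 in⁴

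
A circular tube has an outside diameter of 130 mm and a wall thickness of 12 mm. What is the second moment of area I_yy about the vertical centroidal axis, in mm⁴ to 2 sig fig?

I_yy ≈ 7.8 × 10⁶ mm⁴

Treat the section as a set of non-overlapping primitives; coordinates are from the bounding-box lower-left.
Outer circle: ⌀130, A = 13 273 mm², x = 65 mm, Ī = 14 019 848 mm⁴.
Bore (subtracted): ⌀106, A = 8 825 mm², x = 65 mm, Ī = 6 197 169 mm⁴.
By symmetry the centroid is at mid-width, x̄ = 65 mm.
All pieces are centred on the vertical centroidal axis, so I = ΣĪ (holes subtracted) = 7 822 679 mm⁴.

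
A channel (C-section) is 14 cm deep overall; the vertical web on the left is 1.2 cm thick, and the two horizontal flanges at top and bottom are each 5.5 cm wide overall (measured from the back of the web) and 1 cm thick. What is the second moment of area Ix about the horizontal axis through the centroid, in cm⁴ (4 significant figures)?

Treat the section as a set of non-overlapping primitives; coordinates are from the bounding-box lower-left.
Web: 1.2 × 14, A = 16.8 cm², y = 7 cm, Ī = 274.4 cm⁴.
Top flange (beyond web): 4.3 × 1, A = 4.3 cm², y = 13.5 cm, Ī = 0.358333 cm⁴.
Bottom flange (beyond web): 4.3 × 1, A = 4.3 cm², y = 0.5 cm, Ī = 0.358333 cm⁴.
By symmetry the centroid is at mid-height, ȳ = 7 cm.
Transfer each piece to the horizontal axis through the centroid using Ī + A·d² with d = y − 7:
  web: d = 0 cm → contributes +274.4 cm⁴
  top flange (beyond web): d = 6.5 cm → contributes +182.033 cm⁴
  bottom flange (beyond web): d = -6.5 cm → contributes +182.033 cm⁴
Total I = 638.467 cm⁴.

Ix ≈ 638.5 cm⁴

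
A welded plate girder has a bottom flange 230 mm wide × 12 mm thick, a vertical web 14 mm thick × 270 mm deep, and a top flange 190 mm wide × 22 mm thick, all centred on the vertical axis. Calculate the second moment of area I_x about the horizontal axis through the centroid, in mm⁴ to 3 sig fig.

Treat the section as a set of non-overlapping primitives; coordinates are from the bounding-box lower-left.
Bottom plate: 230 × 12, A = 2 760 mm², y = 6 mm, Ī = 33 120 mm⁴.
Web plate: 14 × 270, A = 3 780 mm², y = 147 mm, Ī = 22 963 500 mm⁴.
Top plate: 190 × 22, A = 4 180 mm², y = 293 mm, Ī = 168 593 mm⁴.
Centroid: ȳ = ΣA·y / ΣA = 167.63 mm.
Transfer each piece to the horizontal axis through the centroid using Ī + A·d² with d = y − 167.63:
  bottom plate: d = -161.63 mm → contributes +72 133 273 mm⁴
  web plate: d = -20.627 mm → contributes +24 571 767 mm⁴
  top plate: d = 125.37 mm → contributes +65 871 601 mm⁴
Total I = 162 576 641 mm⁴.

I_x ≈ 1.63 × 10⁸ mm⁴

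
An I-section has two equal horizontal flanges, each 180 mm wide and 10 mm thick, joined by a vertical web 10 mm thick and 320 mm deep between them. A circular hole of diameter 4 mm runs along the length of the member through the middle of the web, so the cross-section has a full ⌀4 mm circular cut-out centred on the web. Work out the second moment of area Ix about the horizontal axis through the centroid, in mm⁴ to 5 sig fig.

Ix ≈ 1.2535 × 10⁸ mm⁴

Split into non-overlapping primitives; take the origin at the lower-left of the bounding box.
Bottom flange: 180 × 10, A = 1 800 mm², y = 5 mm, Ī = 15 000 mm⁴.
Web: 10 × 320, A = 3 200 mm², y = 170 mm, Ī = 27 306 667 mm⁴.
Top flange: 180 × 10, A = 1 800 mm², y = 335 mm, Ī = 15 000 mm⁴.
Hole (subtracted): ⌀4, A = 12.56637 mm², y = 170 mm, Ī = 12.56637 mm⁴.
By symmetry the centroid is at mid-height, ȳ = 170 mm.
Transfer each piece to the horizontal axis through the centroid using Ī + A·d² with d = y − 170:
  bottom flange: d = -165 mm → contributes +49 020 000 mm⁴
  web: d = 0 mm → contributes +27 306 667 mm⁴
  top flange: d = 165 mm → contributes +49 020 000 mm⁴
  hole: d = 0 mm → contributes −12.56637 mm⁴
Total I = 125 346 654 mm⁴.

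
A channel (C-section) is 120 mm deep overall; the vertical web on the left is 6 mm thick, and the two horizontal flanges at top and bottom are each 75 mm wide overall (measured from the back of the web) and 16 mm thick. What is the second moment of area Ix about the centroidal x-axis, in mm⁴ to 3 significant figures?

Ix ≈ 6.88 × 10⁶ mm⁴

Treat the section as a set of non-overlapping primitives; coordinates are from the bounding-box lower-left.
Web: 6 × 120, A = 720 mm², y = 60 mm, Ī = 864 000 mm⁴.
Top flange (beyond web): 69 × 16, A = 1 104 mm², y = 112 mm, Ī = 23 552 mm⁴.
Bottom flange (beyond web): 69 × 16, A = 1 104 mm², y = 8 mm, Ī = 23 552 mm⁴.
By symmetry the centroid is at mid-height, ȳ = 60 mm.
Transfer each piece to the centroidal x-axis using Ī + A·d² with d = y − 60:
  web: d = 0 mm → contributes +864 000 mm⁴
  top flange (beyond web): d = 52 mm → contributes +3 008 768 mm⁴
  bottom flange (beyond web): d = -52 mm → contributes +3 008 768 mm⁴
Total I = 6 881 536 mm⁴.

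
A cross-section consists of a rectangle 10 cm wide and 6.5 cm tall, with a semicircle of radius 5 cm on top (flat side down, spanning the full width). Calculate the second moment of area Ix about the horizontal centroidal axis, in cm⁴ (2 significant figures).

Ix ≈ 1000 cm⁴

Treat the section as a set of non-overlapping primitives; coordinates are from the bounding-box lower-left.
Rectangular body: 10 × 6.5, A = 65 cm², y = 3.25 cm, Ī = 228.9 cm⁴.
Semicircular cap: semicircle r = 5, A = 39.27 cm², y = 8.622 cm, Ī = 68.6 cm⁴.
Centroid: ȳ = ΣA·y / ΣA = 5.273 cm.
Transfer each piece to the horizontal centroidal axis using Ī + A·d² with d = y − 5.273:
  rectangular body: d = -2.023 cm → contributes +494.9 cm⁴
  semicircular cap: d = 3.349 cm → contributes +509 cm⁴
Total I = 1 004 cm⁴.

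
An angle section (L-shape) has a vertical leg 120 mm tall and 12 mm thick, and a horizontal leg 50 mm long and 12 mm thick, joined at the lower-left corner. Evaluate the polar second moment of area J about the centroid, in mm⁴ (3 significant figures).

Split into non-overlapping primitives; take the origin at the lower-left of the bounding box.
Vertical leg: 12 × 120, A = 1 440 mm², y = 60 mm, Ī = 1 728 000 mm⁴.
Horizontal leg (remainder): 38 × 12, A = 456 mm², y = 6 mm, Ī = 5 472 mm⁴.
Centroid: ȳ = ΣA·y / ΣA = 47.013 mm.
Transfer each piece to the centroidal x-axis using Ī + A·d² with d = y − 47.013:
  vertical leg: d = 12.987 mm → contributes +1 970 886 mm⁴
  horizontal leg (remainder): d = -41.013 mm → contributes +772 481 mm⁴
Total I = 2 743 368 mm⁴.
For the y-axis: x̄ = 12.013 mm.
Repeating about the centroidal y-axis gives I_y = 288 608 mm⁴.
Polar second moment: J = I_x + I_y = 3 031 975 mm⁴.

J ≈ 3.03 × 10⁶ mm⁴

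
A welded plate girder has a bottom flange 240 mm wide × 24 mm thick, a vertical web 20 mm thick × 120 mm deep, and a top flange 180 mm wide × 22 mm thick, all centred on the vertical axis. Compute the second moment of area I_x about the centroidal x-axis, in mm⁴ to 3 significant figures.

Break the section into simple shapes (no overlaps), measuring from the bottom-left corner of the bounding box.
Bottom plate: 240 × 24, A = 5 760 mm², y = 12 mm, Ī = 276 480 mm⁴.
Web plate: 20 × 120, A = 2 400 mm², y = 84 mm, Ī = 2 880 000 mm⁴.
Top plate: 180 × 22, A = 3 960 mm², y = 155 mm, Ī = 159 720 mm⁴.
Centroid: ȳ = ΣA·y / ΣA = 72.98 mm.
Transfer each piece to the centroidal x-axis using Ī + A·d² with d = y − 72.98:
  bottom plate: d = -60.98 mm → contributes +21 695 527 mm⁴
  web plate: d = 11.02 mm → contributes +3 171 446 mm⁴
  top plate: d = 82.02 mm → contributes +26 799 622 mm⁴
Total I = 51 666 595 mm⁴.

I_x ≈ 5.17 × 10⁷ mm⁴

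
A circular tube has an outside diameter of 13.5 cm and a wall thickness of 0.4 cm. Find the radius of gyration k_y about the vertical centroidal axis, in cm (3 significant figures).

Split into non-overlapping primitives; take the origin at the lower-left of the bounding box.
Outer circle: ⌀13.5, A = 143.14 cm², x = 6.75 cm, Ī = 1630.4 cm⁴.
Bore (subtracted): ⌀12.7, A = 126.68 cm², x = 6.75 cm, Ī = 1 277 cm⁴.
By symmetry the centroid is at mid-width, x̄ = 6.75 cm.
All pieces are centred on the vertical centroidal axis, so I = ΣĪ (holes subtracted) = 353.46 cm⁴.
Radius of gyration: k = √(I/A) = √(353.46 / 16.462) = 4.6337 cm.

k_y ≈ 4.63 cm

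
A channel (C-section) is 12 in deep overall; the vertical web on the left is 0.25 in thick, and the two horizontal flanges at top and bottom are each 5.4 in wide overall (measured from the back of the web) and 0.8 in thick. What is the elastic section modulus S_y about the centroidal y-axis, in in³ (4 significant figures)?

Treat the section as a set of non-overlapping primitives; coordinates are from the bounding-box lower-left.
Web: 0.25 × 12, A = 3 in², x = 0.125 in, Ī = 0.015625 in⁴.
Top flange (beyond web): 5.15 × 0.8, A = 4.12 in², x = 2.825 in, Ī = 9.10606 in⁴.
Bottom flange (beyond web): 5.15 × 0.8, A = 4.12 in², x = 2.825 in, Ī = 9.10606 in⁴.
Centroid: x̄ = ΣA·x / ΣA = 2.10436 in.
Transfer each piece to the centroidal y-axis using Ī + A·d² with d = x − 2.10436:
  web: d = -1.97936 in → contributes +11.7692 in⁴
  top flange (beyond web): d = 0.720641 in → contributes +11.2457 in⁴
  bottom flange (beyond web): d = 0.720641 in → contributes +11.2457 in⁴
Total I = 34.2606 in⁴.
Extreme fibre distance c = 3.29564 in; S = I/c = 10.3957 in³.

S_y ≈ 10.40 in³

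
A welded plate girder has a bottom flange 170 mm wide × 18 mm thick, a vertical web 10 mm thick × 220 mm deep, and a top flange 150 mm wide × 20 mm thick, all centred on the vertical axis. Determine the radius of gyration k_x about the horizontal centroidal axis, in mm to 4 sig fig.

Break the section into simple shapes (no overlaps), measuring from the bottom-left corner of the bounding box.
Bottom plate: 170 × 18, A = 3 060 mm², y = 9 mm, Ī = 82 620 mm⁴.
Web plate: 10 × 220, A = 2 200 mm², y = 128 mm, Ī = 8 873 333 mm⁴.
Top plate: 150 × 20, A = 3 000 mm², y = 248 mm, Ī = 100 000 mm⁴.
Centroid: ȳ = ΣA·y / ΣA = 127.499 mm.
Transfer each piece to the horizontal centroidal axis using Ī + A·d² with d = y − 127.499:
  bottom plate: d = -118.499 mm → contributes +43 051 027 mm⁴
  web plate: d = 0.501211 mm → contributes +8 873 886 mm⁴
  top plate: d = 120.501 mm → contributes +43 661 625 mm⁴
Total I = 95 586 538 mm⁴.
Radius of gyration: k = √(I/A) = √(95 586 538 / 8 260) = 107.574 mm.

k_x ≈ 107.6 mm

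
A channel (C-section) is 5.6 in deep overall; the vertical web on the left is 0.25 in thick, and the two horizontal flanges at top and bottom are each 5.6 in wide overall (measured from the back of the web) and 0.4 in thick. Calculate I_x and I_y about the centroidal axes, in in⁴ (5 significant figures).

I_x ≈ 32.649 in⁴, I_y ≈ 18.487 in⁴

Decompose the section into non-overlapping parts with the origin at the bottom-left of its bounding rectangle.
Web: 0.25 × 5.6, A = 1.4 in², y = 2.8 in, Ī = 3.658667 in⁴.
Top flange (beyond web): 5.35 × 0.4, A = 2.14 in², y = 5.4 in, Ī = 0.02853333 in⁴.
Bottom flange (beyond web): 5.35 × 0.4, A = 2.14 in², y = 0.2 in, Ī = 0.02853333 in⁴.
By symmetry the centroid is at mid-height, ȳ = 2.8 in.
Transfer each piece to the centroidal x-axis using Ī + A·d² with d = y − 2.8:
  web: d = 0 in → contributes +3.658667 in⁴
  top flange (beyond web): d = 2.6 in → contributes +14.49493 in⁴
  bottom flange (beyond web): d = -2.6 in → contributes +14.49493 in⁴
Total I = 32.64853 in⁴.
For the y-axis: x̄ = 2.234859 in.
Repeating about the centroidal y-axis gives I_y = 18.48663 in⁴.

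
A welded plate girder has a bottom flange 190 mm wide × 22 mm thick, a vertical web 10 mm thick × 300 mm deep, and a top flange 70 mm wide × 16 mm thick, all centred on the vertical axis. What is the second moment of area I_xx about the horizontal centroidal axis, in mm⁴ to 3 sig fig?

I_xx ≈ 1.29 × 10⁸ mm⁴

Decompose the section into non-overlapping parts with the origin at the bottom-left of its bounding rectangle.
Bottom plate: 190 × 22, A = 4 180 mm², y = 11 mm, Ī = 168 593 mm⁴.
Web plate: 10 × 300, A = 3 000 mm², y = 172 mm, Ī = 22 500 000 mm⁴.
Top plate: 70 × 16, A = 1 120 mm², y = 330 mm, Ī = 23 893 mm⁴.
Centroid: ȳ = ΣA·y / ΣA = 112.24 mm.
Transfer each piece to the horizontal centroidal axis using Ī + A·d² with d = y − 112.24:
  bottom plate: d = -101.24 mm → contributes +43 010 437 mm⁴
  web plate: d = 59.761 mm → contributes +33 214 291 mm⁴
  top plate: d = 217.76 mm → contributes +53 134 346 mm⁴
Total I = 129 359 074 mm⁴.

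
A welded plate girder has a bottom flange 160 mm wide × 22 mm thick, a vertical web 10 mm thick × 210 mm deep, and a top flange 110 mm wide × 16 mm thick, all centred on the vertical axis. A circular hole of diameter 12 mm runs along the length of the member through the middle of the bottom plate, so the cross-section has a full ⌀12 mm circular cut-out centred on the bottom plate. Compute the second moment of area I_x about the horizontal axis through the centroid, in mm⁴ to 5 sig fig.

Break the section into simple shapes (no overlaps), measuring from the bottom-left corner of the bounding box.
Bottom plate: 160 × 22, A = 3 520 mm², y = 11 mm, Ī = 141973.3 mm⁴.
Web plate: 10 × 210, A = 2 100 mm², y = 127 mm, Ī = 7 717 500 mm⁴.
Top plate: 110 × 16, A = 1 760 mm², y = 240 mm, Ī = 37546.67 mm⁴.
Hole (subtracted): ⌀12, A = 113.0973 mm², y = 11 mm, Ī = 1017.876 mm⁴.
Centroid: ȳ = ΣA·y / ΣA = 99.98427 mm.
Transfer each piece to the horizontal axis through the centroid using Ī + A·d² with d = y − 99.98427:
  bottom plate: d = -88.98427 mm → contributes +28 014 036 mm⁴
  web plate: d = 27.01573 mm → contributes +9 250 185 mm⁴
  top plate: d = 140.0157 mm → contributes +34 541 301 mm⁴
  hole: d = -88.98427 mm → contributes −896545.2 mm⁴
Total I = 70 908 976 mm⁴.

I_x ≈ 7.0909 × 10⁷ mm⁴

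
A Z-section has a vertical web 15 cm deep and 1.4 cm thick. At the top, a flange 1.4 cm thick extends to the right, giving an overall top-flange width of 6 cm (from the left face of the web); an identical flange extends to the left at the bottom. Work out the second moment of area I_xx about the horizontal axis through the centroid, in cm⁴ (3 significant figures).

Break the section into simple shapes (no overlaps), measuring from the bottom-left corner of the bounding box.
Web: 1.4 × 15, A = 21 cm², y = 7.5 cm, Ī = 393.75 cm⁴.
Top flange (beyond web): 4.6 × 1.4, A = 6.44 cm², y = 14.3 cm, Ī = 1.0519 cm⁴.
Bottom flange (beyond web): 4.6 × 1.4, A = 6.44 cm², y = 0.7 cm, Ī = 1.0519 cm⁴.
Centroid: ȳ = ΣA·y / ΣA = 7.5 cm.
Transfer each piece to the horizontal axis through the centroid using Ī + A·d² with d = y − 7.5:
  web: d = 0 cm → contributes +393.75 cm⁴
  top flange (beyond web): d = 6.8 cm → contributes +298.84 cm⁴
  bottom flange (beyond web): d = -6.8 cm → contributes +298.84 cm⁴
Total I = 991.42 cm⁴.

I_xx ≈ 991 cm⁴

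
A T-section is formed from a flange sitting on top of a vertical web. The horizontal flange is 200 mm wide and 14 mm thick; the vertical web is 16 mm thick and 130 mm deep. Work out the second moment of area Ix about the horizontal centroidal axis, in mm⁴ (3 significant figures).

Ix ≈ 9.16 × 10⁶ mm⁴

Decompose the section into non-overlapping parts with the origin at the bottom-left of its bounding rectangle.
Flange: 200 × 14, A = 2 800 mm², y = 137 mm, Ī = 45 733 mm⁴.
Web: 16 × 130, A = 2 080 mm², y = 65 mm, Ī = 2 929 333 mm⁴.
Centroid: ȳ = ΣA·y / ΣA = 106.31 mm.
Transfer each piece to the horizontal centroidal axis using Ī + A·d² with d = y − 106.31:
  flange: d = 30.689 mm → contributes +2 682 733 mm⁴
  web: d = -41.311 mm → contributes +6 479 140 mm⁴
Total I = 9 161 873 mm⁴.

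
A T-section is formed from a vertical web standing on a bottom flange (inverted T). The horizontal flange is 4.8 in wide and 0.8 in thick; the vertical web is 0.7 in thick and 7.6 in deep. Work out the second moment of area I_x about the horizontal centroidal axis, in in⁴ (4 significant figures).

Break the section into simple shapes (no overlaps), measuring from the bottom-left corner of the bounding box.
Flange: 4.8 × 0.8, A = 3.84 in², y = 0.4 in, Ī = 0.2048 in⁴.
Web: 0.7 × 7.6, A = 5.32 in², y = 4.6 in, Ī = 25.6069 in⁴.
Centroid: ȳ = ΣA·y / ΣA = 2.8393 in.
Transfer each piece to the horizontal centroidal axis using Ī + A·d² with d = y − 2.8393:
  flange: d = -2.4393 in → contributes +23.0535 in⁴
  web: d = 1.7607 in → contributes +42.0993 in⁴
Total I = 65.1528 in⁴.

I_x ≈ 65.15 in⁴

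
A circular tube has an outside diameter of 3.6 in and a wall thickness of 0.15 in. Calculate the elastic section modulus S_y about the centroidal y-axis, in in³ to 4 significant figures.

S_y ≈ 1.346 in³

Break the section into simple shapes (no overlaps), measuring from the bottom-left corner of the bounding box.
Outer circle: ⌀3.6, A = 10.1788 in², x = 1.8 in, Ī = 8.2448 in⁴.
Bore (subtracted): ⌀3.3, A = 8.55299 in², x = 1.8 in, Ī = 5.82138 in⁴.
By symmetry the centroid is at mid-width, x̄ = 1.8 in.
All pieces are centred on the centroidal y-axis, so I = ΣĪ (holes subtracted) = 2.42342 in⁴.
Extreme fibre distance c = 1.8 in; S = I/c = 1.34634 in³.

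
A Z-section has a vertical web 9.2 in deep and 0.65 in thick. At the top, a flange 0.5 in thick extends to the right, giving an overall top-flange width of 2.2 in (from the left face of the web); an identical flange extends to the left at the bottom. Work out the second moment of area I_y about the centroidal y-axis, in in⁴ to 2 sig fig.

I_y ≈ 2.4 in⁴

Decompose the section into non-overlapping parts with the origin at the bottom-left of its bounding rectangle.
Web: 0.65 × 9.2, A = 5.98 in², x = 1.875 in, Ī = 0.2105 in⁴.
Top flange (beyond web): 1.55 × 0.5, A = 0.775 in², x = 2.975 in, Ī = 0.1552 in⁴.
Bottom flange (beyond web): 1.55 × 0.5, A = 0.775 in², x = 0.775 in, Ī = 0.1552 in⁴.
Centroid: x̄ = ΣA·x / ΣA = 1.875 in.
Transfer each piece to the centroidal y-axis using Ī + A·d² with d = x − 1.875:
  web: d = 0 in → contributes +0.2105 in⁴
  top flange (beyond web): d = 1.1 in → contributes +1.093 in⁴
  bottom flange (beyond web): d = -1.1 in → contributes +1.093 in⁴
Total I = 2.396 in⁴.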